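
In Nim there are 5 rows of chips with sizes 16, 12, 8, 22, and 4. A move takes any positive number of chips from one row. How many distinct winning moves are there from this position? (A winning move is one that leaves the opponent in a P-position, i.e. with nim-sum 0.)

3

Write each in binary and XOR column by column:
  10000  (16)
  01100  (12)
  01000  (8)
  10110  (22)
  00100  (4)
  -----
  00110  (6)
The overall nim-sum is X = 6. A row of size p has a winning move iff p XOR X < p (reduce it to p XOR X).
  16: 16 XOR 6 = 22 ≥ 16 — no move.
  12: 12 XOR 6 = 10 < 12 — winning move (to 10).
  8: 8 XOR 6 = 14 ≥ 8 — no move.
  22: 22 XOR 6 = 16 < 22 — winning move (to 16).
  4: 4 XOR 6 = 2 < 4 — winning move (to 2).
That gives 3 winning moves.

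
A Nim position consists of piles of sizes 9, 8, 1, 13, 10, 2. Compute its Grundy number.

5

In binary:
  1001  (9)
  1000  (8)
  0001  (1)
  1101  (13)
  1010  (10)
  0010  (2)
  ----
  0101  (5)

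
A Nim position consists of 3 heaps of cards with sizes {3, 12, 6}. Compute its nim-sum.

9

Compute the nim-sum pairwise:
3 XOR 12 = 15
15 XOR 6 = 9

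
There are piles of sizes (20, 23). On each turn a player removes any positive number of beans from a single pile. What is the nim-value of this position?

3

Write each in binary and XOR column by column:
  10100  (20)
  10111  (23)
  -----
  00011  (3)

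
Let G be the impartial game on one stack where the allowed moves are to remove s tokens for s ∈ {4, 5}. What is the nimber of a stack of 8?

Compute g(0), g(1), … for moves {4, 5}:
g(0) = mex{} = 0
g(1) = mex{} = 0
g(2) = mex{} = 0
g(3) = mex{} = 0
g(4) = mex{0} = 1
g(5) = mex{0} = 1
g(6) = mex{0} = 1
g(7) = mex{0} = 1
g(8) = mex{0,1} = 2
So g(8) = 2.

2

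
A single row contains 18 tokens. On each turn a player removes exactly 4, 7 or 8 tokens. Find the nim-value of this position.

1

Build the Grundy sequence with g(k) = mex{g(k−s) : s ∈ {4, 7, 8}, s ≤ k}:
k:     0  1  2  3  4  5  6  7  8  9 10 11 12 13 14 15 16 17 18
g(k):  0  0  0  0  1  1  1  1  2  2  2  2  0  0  0  0  1  1  1
So g(18) = 1.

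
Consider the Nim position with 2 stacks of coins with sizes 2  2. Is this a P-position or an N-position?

P-position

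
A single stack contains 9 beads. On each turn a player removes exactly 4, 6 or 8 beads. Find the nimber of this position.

Build the Grundy sequence with g(k) = mex{g(k−s) : s ∈ {4, 6, 8}, s ≤ k}:
g(0) = mex{} = 0
g(1) = mex{} = 0
g(2) = mex{} = 0
g(3) = mex{} = 0
g(4) = mex{0} = 1
g(5) = mex{0} = 1
g(6) = mex{0} = 1
g(7) = mex{0} = 1
g(8) = mex{0,1} = 2
g(9) = mex{0,1} = 2
So g(9) = 2.

2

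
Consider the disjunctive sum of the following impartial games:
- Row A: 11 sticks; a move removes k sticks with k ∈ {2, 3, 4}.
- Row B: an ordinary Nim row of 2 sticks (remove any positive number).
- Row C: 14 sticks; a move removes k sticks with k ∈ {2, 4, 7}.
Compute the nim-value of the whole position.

1

Grundy values for row A (subtraction set {2, 3, 4}):
k:     0  1  2  3  4  5  6  7  8  9 10 11
g(k):  0  0  1  1  2  2  0  0  1  1  2  2
So g(11) = 2.
Row B is a plain Nim row of size 2, so its Grundy value is 2.
Build the Grundy sequence for row C with g(k) = mex{g(k−s) : s ∈ {2, 4, 7}, s ≤ k}:
k:     0  1  2  3  4  5  6  7  8  9 10 11 12 13 14
g(k):  0  0  1  1  2  2  0  3  1  0  2  1  0  2  1
So g(14) = 1.
By the Sprague-Grundy theorem, the Grundy value of a sum of independent games is the XOR of the component values.
Combined value = 2 ⊕ 2 ⊕ 1 = 1.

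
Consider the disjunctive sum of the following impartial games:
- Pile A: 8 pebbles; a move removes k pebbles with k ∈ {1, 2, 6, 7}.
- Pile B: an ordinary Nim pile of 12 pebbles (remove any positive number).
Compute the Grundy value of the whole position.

Build the Grundy sequence for pile A with g(k) = mex{g(k−s) : s ∈ {1, 2, 6, 7}, s ≤ k}:
g(0) = mex{} = 0
g(1) = mex{0} = 1
g(2) = mex{0,1} = 2
g(3) = mex{1,2} = 0
g(4) = mex{0,2} = 1
g(5) = mex{0,1} = 2
g(6) = mex{0,1,2} = 3
g(7) = mex{0,1,2,3} = 4
g(8) = mex{1,2,3,4} = 0
So g(8) = 0.
Pile B is a plain Nim pile of size 12, so its Grundy value is 12.
The value of a disjunctive sum is the nim-sum of the parts.
Combined value = 0 XOR 12 = 12.

12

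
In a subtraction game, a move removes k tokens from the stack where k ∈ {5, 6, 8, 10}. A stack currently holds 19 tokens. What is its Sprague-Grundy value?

0

Build the Grundy sequence with g(k) = mex{g(k−s) : s ∈ {5, 6, 8, 10}, s ≤ k}:
k:     0  1  2  3  4  5  6  7  8  9 10 11 12 13 14 15 16 17 18 19
g(k):  0  0  0  0  0  1  1  1  1  1  2  2  2  2  2  0  0  0  0  0
So g(19) = 0.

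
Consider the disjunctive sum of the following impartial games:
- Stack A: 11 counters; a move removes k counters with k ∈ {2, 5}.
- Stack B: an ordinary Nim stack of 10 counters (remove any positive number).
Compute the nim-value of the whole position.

10

For stack A, compute g(0), g(1), … with moves {2, 5}:
g(0) = mex{} = 0
g(1) = mex{} = 0
g(2) = mex{0} = 1
g(3) = mex{0} = 1
g(4) = mex{1} = 0
g(5) = mex{0,1} = 2
g(6) = mex{0} = 1
g(7) = mex{1,2} = 0
g(8) = mex{1} = 0
g(9) = mex{0} = 1
g(10) = mex{0,2} = 1
g(11) = mex{1} = 0
So g(11) = 0.
Stack B is a plain Nim stack of size 10, so its Grundy value is 10.
The value of a disjunctive sum is the nim-sum of the parts.
Combined value = 0 ⊕ 10 = 10.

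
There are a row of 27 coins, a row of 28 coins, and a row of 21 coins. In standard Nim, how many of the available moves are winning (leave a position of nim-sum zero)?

3

Compute the nim-sum pairwise:
27 XOR 28 = 7
7 XOR 21 = 18
The overall nim-sum is X = 18. A row of size p has a winning move iff p XOR X < p (reduce it to p XOR X).
  27: 27 XOR 18 = 9 < 27 — winning move (to 9).
  28: 28 XOR 18 = 14 < 28 — winning move (to 14).
  21: 21 XOR 18 = 7 < 21 — winning move (to 7).
That gives 3 winning moves.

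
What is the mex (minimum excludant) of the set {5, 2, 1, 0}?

The values 0, 1, 2 are all present; 3 is the first non-negative integer missing from the set.

3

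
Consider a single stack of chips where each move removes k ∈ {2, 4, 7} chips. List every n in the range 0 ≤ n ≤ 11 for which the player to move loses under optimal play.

0, 1, 6, 9

Build the Grundy sequence with g(k) = mex{g(k−s) : s ∈ {2, 4, 7}, s ≤ k}:
k:     0  1  2  3  4  5  6  7  8  9 10 11
g(k):  0  0  1  1  2  2  0  3  1  0  2  1
The P-positions (g = 0) in 0..11 are 0, 1, 6, 9.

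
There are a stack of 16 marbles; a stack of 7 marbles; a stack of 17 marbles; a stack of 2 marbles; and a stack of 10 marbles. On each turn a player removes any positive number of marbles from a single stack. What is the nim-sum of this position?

14

Compute the nim-sum pairwise:
16 ^ 7 = 23
23 ^ 17 = 6
6 ^ 2 = 4
4 ^ 10 = 14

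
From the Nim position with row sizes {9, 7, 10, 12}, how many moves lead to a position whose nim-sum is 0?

Compute the nim-sum pairwise:
9 XOR 7 = 14
14 XOR 10 = 4
4 XOR 12 = 8
The overall nim-sum is X = 8. A row of size p has a winning move iff p XOR X < p (reduce it to p XOR X).
  9: 9 XOR 8 = 1 < 9 — winning move (to 1).
  7: 7 XOR 8 = 15 ≥ 7 — no move.
  10: 10 XOR 8 = 2 < 10 — winning move (to 2).
  12: 12 XOR 8 = 4 < 12 — winning move (to 4).
That gives 3 winning moves.

3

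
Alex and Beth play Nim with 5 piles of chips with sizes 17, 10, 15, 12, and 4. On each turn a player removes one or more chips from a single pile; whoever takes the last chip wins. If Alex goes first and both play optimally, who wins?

Alex wins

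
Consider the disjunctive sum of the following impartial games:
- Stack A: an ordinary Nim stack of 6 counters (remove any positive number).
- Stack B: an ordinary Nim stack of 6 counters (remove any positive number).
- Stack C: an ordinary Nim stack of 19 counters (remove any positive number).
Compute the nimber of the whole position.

Stack A is a plain Nim stack of size 6, so its Grundy value is 6.
Stack B is a plain Nim stack of size 6, so its Grundy value is 6.
Stack C is a plain Nim stack of size 19, so its Grundy value is 19.
By the Sprague-Grundy theorem, the Grundy value of a sum of independent games is the XOR of the component values.
Combined value = 6 XOR 6 XOR 19 = 19.

19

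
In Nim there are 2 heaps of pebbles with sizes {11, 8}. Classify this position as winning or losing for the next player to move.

Winning position

Bitwise XOR of the heap sizes:
  1011  (11)
  1000  (8)
  ----
  0011  (3)
The nim-sum is 3 ≠ 0, so this is an N-position: the player to move can win.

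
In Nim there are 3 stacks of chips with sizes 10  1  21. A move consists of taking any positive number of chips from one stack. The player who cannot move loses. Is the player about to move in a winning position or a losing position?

Compute the nim-sum pairwise:
10 XOR 1 = 11
11 XOR 21 = 30
The nim-sum is 30 ≠ 0, so this is an N-position: the player to move can win.

Winning position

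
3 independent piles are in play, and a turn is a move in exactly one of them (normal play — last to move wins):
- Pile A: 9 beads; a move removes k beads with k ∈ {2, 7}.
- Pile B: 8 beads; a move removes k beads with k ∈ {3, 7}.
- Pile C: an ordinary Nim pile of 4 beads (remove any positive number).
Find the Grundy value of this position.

For pile A, compute g(0), g(1), … with moves {2, 7}:
k:     0  1  2  3  4  5  6  7  8  9
g(k):  0  0  1  1  0  0  1  1  2  0
So g(9) = 0.
Grundy values for pile B (subtraction set {3, 7}):
g(0) = mex{} = 0
g(1) = mex{} = 0
g(2) = mex{} = 0
g(3) = mex{0} = 1
g(4) = mex{0} = 1
g(5) = mex{0} = 1
g(6) = mex{1} = 0
g(7) = mex{0,1} = 2
g(8) = mex{0,1} = 2
So g(8) = 2.
Pile C is a plain Nim pile of size 4, so its Grundy value is 4.
The value of a disjunctive sum is the nim-sum of the parts.
Combined value = 0 XOR 2 XOR 4 = 6.

6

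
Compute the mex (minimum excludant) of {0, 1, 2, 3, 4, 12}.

The values 0, 1, 2, 3, 4 are all present; 5 is the first non-negative integer missing from the set.

5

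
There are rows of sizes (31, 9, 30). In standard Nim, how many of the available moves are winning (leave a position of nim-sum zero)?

3

Nim-sum: 31 XOR 9 XOR 30 = 8.
The overall nim-sum is X = 8. A row of size p has a winning move iff p XOR X < p (reduce it to p XOR X).
  31: 31 XOR 8 = 23 < 31 — winning move (to 23).
  9: 9 XOR 8 = 1 < 9 — winning move (to 1).
  30: 30 XOR 8 = 22 < 30 — winning move (to 22).
That gives 3 winning moves.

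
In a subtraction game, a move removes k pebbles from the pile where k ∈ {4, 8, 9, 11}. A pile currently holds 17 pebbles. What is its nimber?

Compute g(0), g(1), … for moves {4, 8, 9, 11}:
k:     0  1  2  3  4  5  6  7  8  9 10 11 12 13 14 15 16 17
g(k):  0  0  0  0  1  1  1  1  2  2  2  2  3  3  3  0  0  0
So g(17) = 0.

0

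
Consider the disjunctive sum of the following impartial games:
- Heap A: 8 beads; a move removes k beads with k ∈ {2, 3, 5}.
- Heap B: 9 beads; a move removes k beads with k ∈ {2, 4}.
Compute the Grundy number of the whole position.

1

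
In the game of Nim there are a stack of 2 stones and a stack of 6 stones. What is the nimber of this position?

4

Compute the nim-sum pairwise:
2 ^ 6 = 4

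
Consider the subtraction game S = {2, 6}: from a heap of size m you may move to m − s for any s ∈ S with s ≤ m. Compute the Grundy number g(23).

1

Build the Grundy sequence with g(k) = mex{g(k−s) : s ∈ {2, 6}, s ≤ k}:
k:     0  1  2  3  4  5  6  7  8  9 10 11 12 13 14 15 16 17 18 19 20 21 22 23
g(k):  0  0  1  1  0  0  1  1  0  0  1  1  0  0  1  1  0  0  1  1  0  0  1  1
So g(23) = 1.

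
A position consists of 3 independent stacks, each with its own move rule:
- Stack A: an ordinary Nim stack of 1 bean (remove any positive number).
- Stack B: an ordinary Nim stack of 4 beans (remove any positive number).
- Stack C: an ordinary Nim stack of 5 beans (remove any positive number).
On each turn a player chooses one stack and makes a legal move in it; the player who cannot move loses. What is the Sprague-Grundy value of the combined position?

Stack A is a plain Nim stack of size 1, so its Grundy value is 1.
Stack B is a plain Nim stack of size 4, so its Grundy value is 4.
Stack C is a plain Nim stack of size 5, so its Grundy value is 5.
The value of a disjunctive sum is the nim-sum of the parts.
Combined value = 1 ⊕ 4 ⊕ 5 = 0.

0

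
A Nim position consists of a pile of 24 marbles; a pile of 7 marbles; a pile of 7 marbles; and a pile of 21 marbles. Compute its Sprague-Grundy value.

Write each in binary and XOR column by column:
  11000  (24)
  00111  (7)
  00111  (7)
  10101  (21)
  -----
  01101  (13)

13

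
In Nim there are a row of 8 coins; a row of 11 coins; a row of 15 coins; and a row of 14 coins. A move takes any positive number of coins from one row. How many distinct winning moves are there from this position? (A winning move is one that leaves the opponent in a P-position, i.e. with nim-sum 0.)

3

Nim-sum: 8 ^ 11 ^ 15 ^ 14 = 2.
The overall nim-sum is X = 2. A row of size p has a winning move iff p XOR X < p (reduce it to p XOR X).
  8: 8 XOR 2 = 10 ≥ 8 — no move.
  11: 11 XOR 2 = 9 < 11 — winning move (to 9).
  15: 15 XOR 2 = 13 < 15 — winning move (to 13).
  14: 14 XOR 2 = 12 < 14 — winning move (to 12).
That gives 3 winning moves.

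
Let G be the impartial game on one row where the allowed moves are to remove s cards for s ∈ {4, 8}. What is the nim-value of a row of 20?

2

Compute g(0), g(1), … for moves {4, 8}:
k:     0  1  2  3  4  5  6  7  8  9 10 11 12 13 14 15 16 17 18 19 20
g(k):  0  0  0  0  1  1  1  1  2  2  2  2  0  0  0  0  1  1  1  1  2
So g(20) = 2.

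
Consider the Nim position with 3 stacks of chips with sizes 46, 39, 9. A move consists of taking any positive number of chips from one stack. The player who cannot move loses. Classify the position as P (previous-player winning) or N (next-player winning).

P-position

Bitwise XOR of the heap sizes:
  101110  (46)
  100111  (39)
  001001  (9)
  ------
  000000  (0)
The nim-sum is 0, so this is a P-position: the player to move is in a losing position under optimal play.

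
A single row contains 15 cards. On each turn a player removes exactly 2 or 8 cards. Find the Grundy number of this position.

0

Compute g(0), g(1), … for moves {2, 8}:
k:     0  1  2  3  4  5  6  7  8  9 10 11 12 13 14 15
g(k):  0  0  1  1  0  0  1  1  2  2  0  0  1  1  0  0
So g(15) = 0.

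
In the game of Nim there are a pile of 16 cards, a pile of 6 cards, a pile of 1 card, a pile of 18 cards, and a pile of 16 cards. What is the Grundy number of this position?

21

Nim-sum: 16 ⊕ 6 ⊕ 1 ⊕ 18 ⊕ 16 = 21.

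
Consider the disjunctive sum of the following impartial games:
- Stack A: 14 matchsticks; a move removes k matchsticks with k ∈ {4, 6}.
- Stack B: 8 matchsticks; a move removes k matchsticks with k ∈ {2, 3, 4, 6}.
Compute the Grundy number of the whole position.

1

For stack A, compute g(0), g(1), … with moves {4, 6}:
k:     0  1  2  3  4  5  6  7  8  9 10 11 12 13 14
g(k):  0  0  0  0  1  1  1  1  2  2  0  0  0  0  1
So g(14) = 1.
Grundy values for stack B (subtraction set {2, 3, 4, 6}):
k:     0  1  2  3  4  5  6  7  8
g(k):  0  0  1  1  2  2  3  3  0
So g(8) = 0.
By the Sprague-Grundy theorem, the Grundy value of a sum of independent games is the XOR of the component values.
Combined value = 1 XOR 0 = 1.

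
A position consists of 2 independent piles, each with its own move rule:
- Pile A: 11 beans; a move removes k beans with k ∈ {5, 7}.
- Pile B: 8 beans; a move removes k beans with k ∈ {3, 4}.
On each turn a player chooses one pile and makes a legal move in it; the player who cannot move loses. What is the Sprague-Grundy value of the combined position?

For pile A, compute g(0), g(1), … with moves {5, 7}:
g(0) = mex{} = 0
g(1) = mex{} = 0
g(2) = mex{} = 0
g(3) = mex{} = 0
g(4) = mex{} = 0
g(5) = mex{0} = 1
g(6) = mex{0} = 1
g(7) = mex{0} = 1
g(8) = mex{0} = 1
g(9) = mex{0} = 1
g(10) = mex{0,1} = 2
g(11) = mex{0,1} = 2
So g(11) = 2.
For pile B, compute g(0), g(1), … with moves {3, 4}:
g(0) = mex{} = 0
g(1) = mex{} = 0
g(2) = mex{} = 0
g(3) = mex{0} = 1
g(4) = mex{0} = 1
g(5) = mex{0} = 1
g(6) = mex{0,1} = 2
g(7) = mex{1} = 0
g(8) = mex{1} = 0
So g(8) = 0.
By the Sprague-Grundy theorem, the Grundy value of a sum of independent games is the XOR of the component values.
Combined value = 2 ⊕ 0 = 2.

2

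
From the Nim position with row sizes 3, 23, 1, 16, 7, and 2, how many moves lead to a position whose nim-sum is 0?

Write each in binary and XOR column by column:
  00011  (3)
  10111  (23)
  00001  (1)
  10000  (16)
  00111  (7)
  00010  (2)
  -----
  00000  (0)
The nim-sum is already 0, so every move leaves a nonzero nim-sum — there are no winning moves.

0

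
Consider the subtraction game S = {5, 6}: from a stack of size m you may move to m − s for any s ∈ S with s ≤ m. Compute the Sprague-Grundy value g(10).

2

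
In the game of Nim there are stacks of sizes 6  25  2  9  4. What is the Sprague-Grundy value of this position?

16

Compute the nim-sum pairwise:
6 ^ 25 = 31
31 ^ 2 = 29
29 ^ 9 = 20
20 ^ 4 = 16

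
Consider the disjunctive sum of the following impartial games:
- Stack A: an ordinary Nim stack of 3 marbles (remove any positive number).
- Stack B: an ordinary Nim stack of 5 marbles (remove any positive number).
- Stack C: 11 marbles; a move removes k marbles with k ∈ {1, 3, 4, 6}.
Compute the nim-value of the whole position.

4

Stack A is a plain Nim stack of size 3, so its Grundy value is 3.
Stack B is a plain Nim stack of size 5, so its Grundy value is 5.
Grundy values for stack C (subtraction set {1, 3, 4, 6}):
g(0) = mex{} = 0
g(1) = mex{0} = 1
g(2) = mex{1} = 0
g(3) = mex{0} = 1
g(4) = mex{0,1} = 2
g(5) = mex{0,1,2} = 3
g(6) = mex{0,1,3} = 2
g(7) = mex{1,2} = 0
g(8) = mex{0,2,3} = 1
g(9) = mex{1,2,3} = 0
g(10) = mex{0,2} = 1
g(11) = mex{0,1,3} = 2
So g(11) = 2.
The value of a disjunctive sum is the nim-sum of the parts.
Combined value = 3 ⊕ 5 ⊕ 2 = 4.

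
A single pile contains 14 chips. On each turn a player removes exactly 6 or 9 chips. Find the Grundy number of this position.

2

Grundy values for subtraction set {6, 9}:
g(0) = mex{} = 0
g(1) = mex{} = 0
g(2) = mex{} = 0
g(3) = mex{} = 0
g(4) = mex{} = 0
g(5) = mex{} = 0
g(6) = mex{0} = 1
g(7) = mex{0} = 1
g(8) = mex{0} = 1
g(9) = mex{0} = 1
g(10) = mex{0} = 1
g(11) = mex{0} = 1
g(12) = mex{0,1} = 2
g(13) = mex{0,1} = 2
g(14) = mex{0,1} = 2
So g(14) = 2.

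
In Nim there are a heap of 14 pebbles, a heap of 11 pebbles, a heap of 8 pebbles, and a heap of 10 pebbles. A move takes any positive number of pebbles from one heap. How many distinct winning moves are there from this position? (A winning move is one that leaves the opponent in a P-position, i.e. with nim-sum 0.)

1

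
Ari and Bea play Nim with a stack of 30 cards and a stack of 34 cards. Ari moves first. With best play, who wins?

Ari wins

Bitwise XOR of the heap sizes:
  011110  (30)
  100010  (34)
  ------
  111100  (60)
The nim-sum is 60 ≠ 0, so this is an N-position: the player to move can win; Ari has a winning move.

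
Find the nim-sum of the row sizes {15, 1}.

Nim-sum: 15 XOR 1 = 14.

14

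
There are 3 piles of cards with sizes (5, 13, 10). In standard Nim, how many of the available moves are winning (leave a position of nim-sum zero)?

1

Nim-sum: 5 XOR 13 XOR 10 = 2.
The overall nim-sum is X = 2. A pile of size p has a winning move iff p XOR X < p (reduce it to p XOR X).
  5: 5 XOR 2 = 7 ≥ 5 — no move.
  13: 13 XOR 2 = 15 ≥ 13 — no move.
  10: 10 XOR 2 = 8 < 10 — winning move (to 8).
That gives 1 winning move.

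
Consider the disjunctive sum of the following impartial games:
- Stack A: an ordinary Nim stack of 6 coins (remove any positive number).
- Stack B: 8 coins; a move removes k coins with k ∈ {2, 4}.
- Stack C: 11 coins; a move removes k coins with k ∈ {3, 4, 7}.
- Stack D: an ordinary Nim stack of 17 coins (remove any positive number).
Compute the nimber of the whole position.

22

Stack A is a plain Nim stack of size 6, so its Grundy value is 6.
For stack B, compute g(0), g(1), … with moves {2, 4}:
k:     0  1  2  3  4  5  6  7  8
g(k):  0  0  1  1  2  2  0  0  1
So g(8) = 1.
Build the Grundy sequence for stack C with g(k) = mex{g(k−s) : s ∈ {3, 4, 7}, s ≤ k}:
g(0) = mex{} = 0
g(1) = mex{} = 0
g(2) = mex{} = 0
g(3) = mex{0} = 1
g(4) = mex{0} = 1
g(5) = mex{0} = 1
g(6) = mex{0,1} = 2
g(7) = mex{0,1} = 2
g(8) = mex{0,1} = 2
g(9) = mex{0,1,2} = 3
g(10) = mex{1,2} = 0
g(11) = mex{1,2} = 0
So g(11) = 0.
Stack D is a plain Nim stack of size 17, so its Grundy value is 17.
By the Sprague-Grundy theorem, the Grundy value of a sum of independent games is the XOR of the component values.
Combined value = 6 ⊕ 1 ⊕ 0 ⊕ 17 = 22.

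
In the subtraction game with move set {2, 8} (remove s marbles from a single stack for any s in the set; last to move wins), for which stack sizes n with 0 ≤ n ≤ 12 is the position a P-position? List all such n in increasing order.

Grundy values for subtraction set {2, 8}:
g(0) = mex{} = 0
g(1) = mex{} = 0
g(2) = mex{0} = 1
g(3) = mex{0} = 1
g(4) = mex{1} = 0
g(5) = mex{1} = 0
g(6) = mex{0} = 1
g(7) = mex{0} = 1
g(8) = mex{0,1} = 2
g(9) = mex{0,1} = 2
g(10) = mex{1,2} = 0
g(11) = mex{1,2} = 0
g(12) = mex{0} = 1
The P-positions (g = 0) in 0..12 are 0, 1, 4, 5, 10, 11.

0, 1, 4, 5, 10, 11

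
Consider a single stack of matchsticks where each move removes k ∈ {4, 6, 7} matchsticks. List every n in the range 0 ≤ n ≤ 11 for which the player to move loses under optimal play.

Compute g(0), g(1), … for moves {4, 6, 7}:
g(0) = mex{} = 0
g(1) = mex{} = 0
g(2) = mex{} = 0
g(3) = mex{} = 0
g(4) = mex{0} = 1
g(5) = mex{0} = 1
g(6) = mex{0} = 1
g(7) = mex{0} = 1
g(8) = mex{0,1} = 2
g(9) = mex{0,1} = 2
g(10) = mex{0,1} = 2
g(11) = mex{1} = 0
The P-positions (g = 0) in 0..11 are 0, 1, 2, 3, 11.

0, 1, 2, 3, 11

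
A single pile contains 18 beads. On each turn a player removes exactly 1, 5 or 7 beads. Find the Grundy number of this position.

0

Grundy values for subtraction set {1, 5, 7}:
k:     0  1  2  3  4  5  6  7  8  9 10 11 12 13 14 15 16 17 18
g(k):  0  1  0  1  0  1  0  1  0  1  0  1  0  1  0  1  0  1  0
So g(18) = 0.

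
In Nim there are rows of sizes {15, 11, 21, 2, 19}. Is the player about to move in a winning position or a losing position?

Losing position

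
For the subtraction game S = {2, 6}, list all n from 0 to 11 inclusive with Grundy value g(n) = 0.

0, 1, 4, 5, 8, 9

Compute g(0), g(1), … for moves {2, 6}:
k:     0  1  2  3  4  5  6  7  8  9 10 11
g(k):  0  0  1  1  0  0  1  1  0  0  1  1
The P-positions (g = 0) in 0..11 are 0, 1, 4, 5, 8, 9.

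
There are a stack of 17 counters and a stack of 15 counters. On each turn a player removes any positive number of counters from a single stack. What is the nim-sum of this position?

Compute the nim-sum pairwise:
17 ⊕ 15 = 30

30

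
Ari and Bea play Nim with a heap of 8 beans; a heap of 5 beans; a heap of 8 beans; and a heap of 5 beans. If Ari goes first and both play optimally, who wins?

Bea wins

Compute the nim-sum pairwise:
8 ⊕ 5 = 13
13 ⊕ 8 = 5
5 ⊕ 5 = 0
The nim-sum is 0, so this is a P-position: the player to move is in a losing position under optimal play; Ari is about to move from it and so loses — Bea wins.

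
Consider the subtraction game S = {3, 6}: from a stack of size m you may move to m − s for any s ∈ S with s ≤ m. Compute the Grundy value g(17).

2

Grundy values for subtraction set {3, 6}:
k:     0  1  2  3  4  5  6  7  8  9 10 11 12 13 14 15 16 17
g(k):  0  0  0  1  1  1  2  2  2  0  0  0  1  1  1  2  2  2
So g(17) = 2.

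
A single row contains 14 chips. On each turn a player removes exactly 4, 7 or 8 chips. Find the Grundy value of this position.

Build the Grundy sequence with g(k) = mex{g(k−s) : s ∈ {4, 7, 8}, s ≤ k}:
g(0) = mex{} = 0
g(1) = mex{} = 0
g(2) = mex{} = 0
g(3) = mex{} = 0
g(4) = mex{0} = 1
g(5) = mex{0} = 1
g(6) = mex{0} = 1
g(7) = mex{0} = 1
g(8) = mex{0,1} = 2
g(9) = mex{0,1} = 2
g(10) = mex{0,1} = 2
g(11) = mex{0,1} = 2
g(12) = mex{1,2} = 0
g(13) = mex{1,2} = 0
g(14) = mex{1,2} = 0
So g(14) = 0.

0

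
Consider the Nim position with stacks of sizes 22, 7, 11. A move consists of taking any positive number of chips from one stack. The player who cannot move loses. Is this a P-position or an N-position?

Nim-sum: 22 ⊕ 7 ⊕ 11 = 26.
The nim-sum is 26 ≠ 0, so this is an N-position: the player to move can win.

N-position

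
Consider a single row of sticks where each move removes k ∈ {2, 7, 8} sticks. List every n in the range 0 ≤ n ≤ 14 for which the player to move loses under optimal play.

0, 1, 4, 5, 10, 14

Compute g(0), g(1), … for moves {2, 7, 8}:
k:     0  1  2  3  4  5  6  7  8  9 10 11 12 13 14
g(k):  0  0  1  1  0  0  1  1  2  2  0  3  1  2  0
The P-positions (g = 0) in 0..14 are 0, 1, 4, 5, 10, 14.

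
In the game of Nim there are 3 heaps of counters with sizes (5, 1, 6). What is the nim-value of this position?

Write each in binary and XOR column by column:
  101  (5)
  001  (1)
  110  (6)
  ---
  010  (2)

2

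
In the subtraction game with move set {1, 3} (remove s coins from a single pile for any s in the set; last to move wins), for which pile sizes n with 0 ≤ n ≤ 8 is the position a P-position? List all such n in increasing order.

0, 2, 4, 6, 8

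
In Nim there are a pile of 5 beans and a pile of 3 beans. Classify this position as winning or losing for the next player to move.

Compute the nim-sum pairwise:
5 ⊕ 3 = 6
The nim-sum is 6 ≠ 0, so this is an N-position: the player to move can win.

Winning position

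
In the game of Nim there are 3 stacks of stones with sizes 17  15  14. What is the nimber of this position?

Bitwise XOR of the heap sizes:
  10001  (17)
  01111  (15)
  01110  (14)
  -----
  10000  (16)

16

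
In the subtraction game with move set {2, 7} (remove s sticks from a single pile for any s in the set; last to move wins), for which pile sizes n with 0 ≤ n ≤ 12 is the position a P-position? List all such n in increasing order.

0, 1, 4, 5, 9, 10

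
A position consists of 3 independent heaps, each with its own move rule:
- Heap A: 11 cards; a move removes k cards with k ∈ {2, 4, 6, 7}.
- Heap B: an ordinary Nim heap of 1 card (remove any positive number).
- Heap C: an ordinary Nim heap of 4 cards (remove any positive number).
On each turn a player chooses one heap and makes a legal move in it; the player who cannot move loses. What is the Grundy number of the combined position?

4

Grundy values for heap A (subtraction set {2, 4, 6, 7}):
k:     0  1  2  3  4  5  6  7  8  9 10 11
g(k):  0  0  1  1  2  2  3  3  4  0  0  1
So g(11) = 1.
Heap B is a plain Nim heap of size 1, so its Grundy value is 1.
Heap C is a plain Nim heap of size 4, so its Grundy value is 4.
The value of a disjunctive sum is the nim-sum of the parts.
Combined value = 1 XOR 1 XOR 4 = 4.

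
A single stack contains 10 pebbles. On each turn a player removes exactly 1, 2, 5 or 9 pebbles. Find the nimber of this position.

0

Compute g(0), g(1), … for moves {1, 2, 5, 9}:
g(0) = mex{} = 0
g(1) = mex{0} = 1
g(2) = mex{0,1} = 2
g(3) = mex{1,2} = 0
g(4) = mex{0,2} = 1
g(5) = mex{0,1} = 2
g(6) = mex{1,2} = 0
g(7) = mex{0,2} = 1
g(8) = mex{0,1} = 2
g(9) = mex{0,1,2} = 3
g(10) = mex{1,2,3} = 0
So g(10) = 0.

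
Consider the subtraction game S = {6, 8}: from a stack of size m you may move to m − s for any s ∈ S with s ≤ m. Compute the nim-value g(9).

1

Build the Grundy sequence with g(k) = mex{g(k−s) : s ∈ {6, 8}, s ≤ k}:
g(0) = mex{} = 0
g(1) = mex{} = 0
g(2) = mex{} = 0
g(3) = mex{} = 0
g(4) = mex{} = 0
g(5) = mex{} = 0
g(6) = mex{0} = 1
g(7) = mex{0} = 1
g(8) = mex{0} = 1
g(9) = mex{0} = 1
So g(9) = 1.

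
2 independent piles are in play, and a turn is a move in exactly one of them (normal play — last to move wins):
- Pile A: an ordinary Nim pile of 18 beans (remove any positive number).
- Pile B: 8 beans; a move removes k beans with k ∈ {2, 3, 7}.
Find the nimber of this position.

19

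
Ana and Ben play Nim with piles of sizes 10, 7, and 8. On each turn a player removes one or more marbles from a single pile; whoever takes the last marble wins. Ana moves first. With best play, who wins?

Ana wins

Nim-sum: 10 ⊕ 7 ⊕ 8 = 5.
The nim-sum is 5 ≠ 0, so this is an N-position: the player to move can win; Ana has a winning move.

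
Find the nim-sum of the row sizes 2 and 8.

Nim-sum: 2 XOR 8 = 10.

10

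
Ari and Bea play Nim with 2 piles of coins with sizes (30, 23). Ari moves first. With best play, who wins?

Ari wins

Write each in binary and XOR column by column:
  11110  (30)
  10111  (23)
  -----
  01001  (9)
The nim-sum is 9 ≠ 0, so this is an N-position: the player to move can win; Ari has a winning move.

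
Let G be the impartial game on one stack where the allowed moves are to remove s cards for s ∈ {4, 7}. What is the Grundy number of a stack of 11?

Compute g(0), g(1), … for moves {4, 7}:
k:     0  1  2  3  4  5  6  7  8  9 10 11
g(k):  0  0  0  0  1  1  1  1  2  2  2  0
So g(11) = 0.

0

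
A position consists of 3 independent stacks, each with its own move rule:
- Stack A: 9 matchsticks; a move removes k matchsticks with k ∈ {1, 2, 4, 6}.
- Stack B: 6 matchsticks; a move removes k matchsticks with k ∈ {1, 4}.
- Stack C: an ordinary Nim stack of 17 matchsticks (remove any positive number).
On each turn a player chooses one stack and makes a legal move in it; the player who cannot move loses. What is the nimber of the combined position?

For stack A, compute g(0), g(1), … with moves {1, 2, 4, 6}:
k:     0  1  2  3  4  5  6  7  8  9
g(k):  0  1  2  0  1  2  3  4  0  1
So g(9) = 1.
Build the Grundy sequence for stack B with g(k) = mex{g(k−s) : s ∈ {1, 4}, s ≤ k}:
g(0) = mex{} = 0
g(1) = mex{0} = 1
g(2) = mex{1} = 0
g(3) = mex{0} = 1
g(4) = mex{0,1} = 2
g(5) = mex{1,2} = 0
g(6) = mex{0} = 1
So g(6) = 1.
Stack C is a plain Nim stack of size 17, so its Grundy value is 17.
By the Sprague-Grundy theorem, the Grundy value of a sum of independent games is the XOR of the component values.
Combined value = 1 ⊕ 1 ⊕ 17 = 17.

17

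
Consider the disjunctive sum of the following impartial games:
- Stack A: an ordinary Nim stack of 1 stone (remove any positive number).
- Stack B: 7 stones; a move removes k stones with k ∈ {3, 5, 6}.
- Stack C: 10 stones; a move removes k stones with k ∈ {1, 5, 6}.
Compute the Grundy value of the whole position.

1

Stack A is a plain Nim stack of size 1, so its Grundy value is 1.
For stack B, compute g(0), g(1), … with moves {3, 5, 6}:
k:     0  1  2  3  4  5  6  7
g(k):  0  0  0  1  1  1  2  2
So g(7) = 2.
Build the Grundy sequence for stack C with g(k) = mex{g(k−s) : s ∈ {1, 5, 6}, s ≤ k}:
k:     0  1  2  3  4  5  6  7  8  9 10
g(k):  0  1  0  1  0  1  2  3  2  3  2
So g(10) = 2.
The value of a disjunctive sum is the nim-sum of the parts.
Combined value = 1 XOR 2 XOR 2 = 1.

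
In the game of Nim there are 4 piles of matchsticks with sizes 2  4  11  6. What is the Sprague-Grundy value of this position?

11

Nim-sum: 2 XOR 4 XOR 11 XOR 6 = 11.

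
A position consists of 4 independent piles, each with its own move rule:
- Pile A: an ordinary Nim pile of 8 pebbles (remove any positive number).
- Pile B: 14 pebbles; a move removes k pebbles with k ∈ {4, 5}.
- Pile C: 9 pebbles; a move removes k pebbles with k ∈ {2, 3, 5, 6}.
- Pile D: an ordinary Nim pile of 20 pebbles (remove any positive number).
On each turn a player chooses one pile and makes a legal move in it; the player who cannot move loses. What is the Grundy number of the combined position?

29

Pile A is a plain Nim pile of size 8, so its Grundy value is 8.
Grundy values for pile B (subtraction set {4, 5}):
k:     0  1  2  3  4  5  6  7  8  9 10 11 12 13 14
g(k):  0  0  0  0  1  1  1  1  2  0  0  0  0  1  1
So g(14) = 1.
Grundy values for pile C (subtraction set {2, 3, 5, 6}):
k:     0  1  2  3  4  5  6  7  8  9
g(k):  0  0  1  1  2  2  3  3  0  0
So g(9) = 0.
Pile D is a plain Nim pile of size 20, so its Grundy value is 20.
The value of a disjunctive sum is the nim-sum of the parts.
Combined value = 8 XOR 1 XOR 0 XOR 20 = 29.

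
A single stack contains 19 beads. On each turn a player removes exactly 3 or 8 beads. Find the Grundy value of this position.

2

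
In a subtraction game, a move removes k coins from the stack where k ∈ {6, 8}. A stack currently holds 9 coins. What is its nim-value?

Grundy values for subtraction set {6, 8}:
k:     0  1  2  3  4  5  6  7  8  9
g(k):  0  0  0  0  0  0  1  1  1  1
So g(9) = 1.

1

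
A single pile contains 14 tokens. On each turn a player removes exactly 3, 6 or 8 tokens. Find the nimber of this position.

1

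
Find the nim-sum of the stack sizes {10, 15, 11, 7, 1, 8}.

0

Nim-sum: 10 XOR 15 XOR 11 XOR 7 XOR 1 XOR 8 = 0.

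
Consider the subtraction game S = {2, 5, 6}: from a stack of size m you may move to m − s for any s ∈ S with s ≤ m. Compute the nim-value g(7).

3

Compute g(0), g(1), … for moves {2, 5, 6}:
g(0) = mex{} = 0
g(1) = mex{} = 0
g(2) = mex{0} = 1
g(3) = mex{0} = 1
g(4) = mex{1} = 0
g(5) = mex{0,1} = 2
g(6) = mex{0} = 1
g(7) = mex{0,1,2} = 3
So g(7) = 3.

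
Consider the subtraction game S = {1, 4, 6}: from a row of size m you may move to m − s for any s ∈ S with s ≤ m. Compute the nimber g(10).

0

Build the Grundy sequence with g(k) = mex{g(k−s) : s ∈ {1, 4, 6}, s ≤ k}:
g(0) = mex{} = 0
g(1) = mex{0} = 1
g(2) = mex{1} = 0
g(3) = mex{0} = 1
g(4) = mex{0,1} = 2
g(5) = mex{1,2} = 0
g(6) = mex{0} = 1
g(7) = mex{1} = 0
g(8) = mex{0,2} = 1
g(9) = mex{0,1} = 2
g(10) = mex{1,2} = 0
So g(10) = 0.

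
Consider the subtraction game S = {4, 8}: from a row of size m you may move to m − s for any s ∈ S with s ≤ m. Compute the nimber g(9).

2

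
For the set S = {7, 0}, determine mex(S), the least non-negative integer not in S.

1

0 is in the set but 1 is not, so the mex is 1.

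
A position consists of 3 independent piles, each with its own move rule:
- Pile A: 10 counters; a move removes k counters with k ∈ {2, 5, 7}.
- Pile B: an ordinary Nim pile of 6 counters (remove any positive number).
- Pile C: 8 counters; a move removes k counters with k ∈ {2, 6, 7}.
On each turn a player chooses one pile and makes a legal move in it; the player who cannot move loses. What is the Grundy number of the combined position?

For pile A, compute g(0), g(1), … with moves {2, 5, 7}:
k:     0  1  2  3  4  5  6  7  8  9 10
g(k):  0  0  1  1  0  2  1  3  2  2  0
So g(10) = 0.
Pile B is a plain Nim pile of size 6, so its Grundy value is 6.
Build the Grundy sequence for pile C with g(k) = mex{g(k−s) : s ∈ {2, 6, 7}, s ≤ k}:
g(0) = mex{} = 0
g(1) = mex{} = 0
g(2) = mex{0} = 1
g(3) = mex{0} = 1
g(4) = mex{1} = 0
g(5) = mex{1} = 0
g(6) = mex{0} = 1
g(7) = mex{0} = 1
g(8) = mex{0,1} = 2
So g(8) = 2.
By the Sprague-Grundy theorem, the Grundy value of a sum of independent games is the XOR of the component values.
Combined value = 0 ⊕ 6 ⊕ 2 = 4.

4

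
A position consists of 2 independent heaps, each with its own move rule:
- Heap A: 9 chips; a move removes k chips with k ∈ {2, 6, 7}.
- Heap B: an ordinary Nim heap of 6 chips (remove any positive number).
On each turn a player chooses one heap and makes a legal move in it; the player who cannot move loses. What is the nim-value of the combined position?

6

Build the Grundy sequence for heap A with g(k) = mex{g(k−s) : s ∈ {2, 6, 7}, s ≤ k}:
k:     0  1  2  3  4  5  6  7  8  9
g(k):  0  0  1  1  0  0  1  1  2  0
So g(9) = 0.
Heap B is a plain Nim heap of size 6, so its Grundy value is 6.
By the Sprague-Grundy theorem, the Grundy value of a sum of independent games is the XOR of the component values.
Combined value = 0 ⊕ 6 = 6.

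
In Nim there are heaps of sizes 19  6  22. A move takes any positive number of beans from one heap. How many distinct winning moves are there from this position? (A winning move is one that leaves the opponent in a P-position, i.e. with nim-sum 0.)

3

Bitwise XOR of the heap sizes:
  10011  (19)
  00110  (6)
  10110  (22)
  -----
  00011  (3)
The overall nim-sum is X = 3. A heap of size p has a winning move iff p XOR X < p (reduce it to p XOR X).
  19: 19 XOR 3 = 16 < 19 — winning move (to 16).
  6: 6 XOR 3 = 5 < 6 — winning move (to 5).
  22: 22 XOR 3 = 21 < 22 — winning move (to 21).
That gives 3 winning moves.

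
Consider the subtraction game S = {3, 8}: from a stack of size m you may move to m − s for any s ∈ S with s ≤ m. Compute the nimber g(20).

1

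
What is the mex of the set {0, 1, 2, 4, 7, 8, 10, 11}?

3

The values 0, 1, 2 are all present; 3 is the first non-negative integer missing from the set.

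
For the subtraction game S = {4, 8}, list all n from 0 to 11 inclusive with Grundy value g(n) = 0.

Build the Grundy sequence with g(k) = mex{g(k−s) : s ∈ {4, 8}, s ≤ k}:
g(0) = mex{} = 0
g(1) = mex{} = 0
g(2) = mex{} = 0
g(3) = mex{} = 0
g(4) = mex{0} = 1
g(5) = mex{0} = 1
g(6) = mex{0} = 1
g(7) = mex{0} = 1
g(8) = mex{0,1} = 2
g(9) = mex{0,1} = 2
g(10) = mex{0,1} = 2
g(11) = mex{0,1} = 2
The P-positions (g = 0) in 0..11 are 0, 1, 2, 3.

0, 1, 2, 3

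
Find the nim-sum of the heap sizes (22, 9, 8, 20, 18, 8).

25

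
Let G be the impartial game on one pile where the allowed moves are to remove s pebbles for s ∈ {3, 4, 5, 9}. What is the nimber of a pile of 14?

0

Compute g(0), g(1), … for moves {3, 4, 5, 9}:
g(0) = mex{} = 0
g(1) = mex{} = 0
g(2) = mex{} = 0
g(3) = mex{0} = 1
g(4) = mex{0} = 1
g(5) = mex{0} = 1
g(6) = mex{0,1} = 2
g(7) = mex{0,1} = 2
g(8) = mex{1} = 0
g(9) = mex{0,1,2} = 3
g(10) = mex{0,1,2} = 3
g(11) = mex{0,2} = 1
g(12) = mex{0,1,2,3} = 4
g(13) = mex{0,1,3} = 2
g(14) = mex{1,3} = 0
So g(14) = 0.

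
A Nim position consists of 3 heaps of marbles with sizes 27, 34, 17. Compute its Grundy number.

Compute the nim-sum pairwise:
27 XOR 34 = 57
57 XOR 17 = 40

40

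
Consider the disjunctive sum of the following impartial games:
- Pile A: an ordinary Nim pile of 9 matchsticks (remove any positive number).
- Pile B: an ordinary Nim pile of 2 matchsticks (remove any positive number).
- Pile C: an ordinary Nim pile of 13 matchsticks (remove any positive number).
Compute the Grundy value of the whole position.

Pile A is a plain Nim pile of size 9, so its Grundy value is 9.
Pile B is a plain Nim pile of size 2, so its Grundy value is 2.
Pile C is a plain Nim pile of size 13, so its Grundy value is 13.
By the Sprague-Grundy theorem, the Grundy value of a sum of independent games is the XOR of the component values.
Combined value = 9 ⊕ 2 ⊕ 13 = 6.

6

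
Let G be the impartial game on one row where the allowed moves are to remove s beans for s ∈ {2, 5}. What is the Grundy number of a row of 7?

0

Compute g(0), g(1), … for moves {2, 5}:
k:     0  1  2  3  4  5  6  7
g(k):  0  0  1  1  0  2  1  0
So g(7) = 0.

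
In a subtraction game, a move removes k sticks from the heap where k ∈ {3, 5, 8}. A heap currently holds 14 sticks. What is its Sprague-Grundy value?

Build the Grundy sequence with g(k) = mex{g(k−s) : s ∈ {3, 5, 8}, s ≤ k}:
g(0) = mex{} = 0
g(1) = mex{} = 0
g(2) = mex{} = 0
g(3) = mex{0} = 1
g(4) = mex{0} = 1
g(5) = mex{0} = 1
g(6) = mex{0,1} = 2
g(7) = mex{0,1} = 2
g(8) = mex{0,1} = 2
g(9) = mex{0,1,2} = 3
g(10) = mex{0,1,2} = 3
g(11) = mex{1,2} = 0
g(12) = mex{1,2,3} = 0
g(13) = mex{1,2,3} = 0
g(14) = mex{0,2,3} = 1
So g(14) = 1.

1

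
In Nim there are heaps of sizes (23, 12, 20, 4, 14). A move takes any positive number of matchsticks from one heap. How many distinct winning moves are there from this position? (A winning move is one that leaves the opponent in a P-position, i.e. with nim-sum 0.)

5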